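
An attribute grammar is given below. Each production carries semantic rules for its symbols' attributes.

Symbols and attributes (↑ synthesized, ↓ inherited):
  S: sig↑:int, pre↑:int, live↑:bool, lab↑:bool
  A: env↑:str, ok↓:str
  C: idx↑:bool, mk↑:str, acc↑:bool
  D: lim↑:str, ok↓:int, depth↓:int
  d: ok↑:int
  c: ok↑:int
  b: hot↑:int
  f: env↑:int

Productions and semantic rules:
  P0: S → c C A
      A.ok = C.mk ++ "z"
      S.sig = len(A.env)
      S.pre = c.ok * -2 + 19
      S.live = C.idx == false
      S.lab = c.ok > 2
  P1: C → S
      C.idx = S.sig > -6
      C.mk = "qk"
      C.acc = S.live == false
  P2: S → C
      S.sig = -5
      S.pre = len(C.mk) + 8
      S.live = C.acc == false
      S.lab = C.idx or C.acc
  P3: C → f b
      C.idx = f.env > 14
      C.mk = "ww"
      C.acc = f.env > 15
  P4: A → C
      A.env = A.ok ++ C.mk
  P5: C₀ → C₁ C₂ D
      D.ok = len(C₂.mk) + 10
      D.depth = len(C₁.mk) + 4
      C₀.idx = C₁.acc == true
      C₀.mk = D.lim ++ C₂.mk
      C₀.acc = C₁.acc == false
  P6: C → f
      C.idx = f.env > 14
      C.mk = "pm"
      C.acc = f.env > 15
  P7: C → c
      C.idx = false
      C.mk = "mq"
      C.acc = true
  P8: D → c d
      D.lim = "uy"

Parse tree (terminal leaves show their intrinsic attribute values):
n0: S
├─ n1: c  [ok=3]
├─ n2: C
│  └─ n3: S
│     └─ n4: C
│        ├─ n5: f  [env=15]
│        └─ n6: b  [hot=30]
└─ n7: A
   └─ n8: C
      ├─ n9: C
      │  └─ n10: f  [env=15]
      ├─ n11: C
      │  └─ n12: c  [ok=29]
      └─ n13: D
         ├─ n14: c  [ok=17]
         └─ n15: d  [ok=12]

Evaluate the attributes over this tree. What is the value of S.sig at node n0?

7

1. n1.ok = 3  [terminal]
2. n5.env = 15  [terminal]
3. n6.hot = 30  [terminal]
4. n4.idx = true  [f.env > 14]
5. n4.mk = "ww"  ["ww"]
6. n4.acc = false  [f.env > 15]
7. n3.sig = -5  [-5]
8. n3.pre = 10  [len(C.mk) + 8]
9. n3.live = true  [C.acc == false]
10. n3.lab = true  [C.idx or C.acc]
11. n2.idx = true  [S.sig > -6]
12. n2.mk = "qk"  ["qk"]
13. n2.acc = false  [S.live == false]
14. n7.ok = "qkz"  [C.mk ++ "z"]
15. n10.env = 15  [terminal]
16. n9.idx = true  [f.env > 14]
17. n9.mk = "pm"  ["pm"]
18. n9.acc = false  [f.env > 15]
19. n12.ok = 29  [terminal]
20. n11.idx = false  [false]
21. n11.mk = "mq"  ["mq"]
22. n11.acc = true  [true]
23. n13.ok = 12  [len(C₂.mk) + 10]
24. n13.depth = 6  [len(C₁.mk) + 4]
25. n14.ok = 17  [terminal]
26. n15.ok = 12  [terminal]
27. n13.lim = "uy"  ["uy"]
28. n8.idx = false  [C₁.acc == true]
29. n8.mk = "uymq"  [D.lim ++ C₂.mk]
30. n8.acc = true  [C₁.acc == false]
31. n7.env = "qkzuymq"  [A.ok ++ C.mk]
32. n0.sig = 7  [len(A.env)]
33. n0.pre = 13  [c.ok * -2 + 19]
34. n0.live = false  [C.idx == false]
35. n0.lab = true  [c.ok > 2]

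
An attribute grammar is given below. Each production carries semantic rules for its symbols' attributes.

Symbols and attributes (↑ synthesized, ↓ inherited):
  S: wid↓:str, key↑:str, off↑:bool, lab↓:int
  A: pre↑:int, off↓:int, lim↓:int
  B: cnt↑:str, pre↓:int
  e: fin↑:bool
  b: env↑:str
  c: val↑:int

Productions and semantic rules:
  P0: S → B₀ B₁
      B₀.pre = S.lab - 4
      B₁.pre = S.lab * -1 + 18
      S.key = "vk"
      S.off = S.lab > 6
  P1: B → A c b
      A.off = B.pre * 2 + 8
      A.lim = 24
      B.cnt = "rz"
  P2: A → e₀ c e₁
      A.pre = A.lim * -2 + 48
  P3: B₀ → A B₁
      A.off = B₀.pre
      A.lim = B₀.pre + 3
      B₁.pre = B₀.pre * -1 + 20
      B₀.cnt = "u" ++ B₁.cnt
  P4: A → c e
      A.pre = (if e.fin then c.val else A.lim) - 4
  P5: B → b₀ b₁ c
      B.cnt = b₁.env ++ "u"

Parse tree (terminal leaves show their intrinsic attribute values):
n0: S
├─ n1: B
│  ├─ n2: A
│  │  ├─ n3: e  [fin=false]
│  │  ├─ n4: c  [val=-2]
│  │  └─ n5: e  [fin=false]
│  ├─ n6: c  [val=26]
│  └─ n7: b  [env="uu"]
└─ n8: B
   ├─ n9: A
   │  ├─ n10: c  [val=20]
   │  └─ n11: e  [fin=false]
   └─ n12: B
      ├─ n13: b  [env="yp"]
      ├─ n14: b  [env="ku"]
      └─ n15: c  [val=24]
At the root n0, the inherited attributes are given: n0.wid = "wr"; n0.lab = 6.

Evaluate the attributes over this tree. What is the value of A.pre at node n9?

11

1. n0.wid = "wr"  [given at root]
2. n0.lab = 6  [given at root]
3. n1.pre = 2  [S.lab - 4]
4. n2.off = 12  [B.pre * 2 + 8]
5. n2.lim = 24  [24]
6. n3.fin = false  [terminal]
7. n4.val = -2  [terminal]
8. n5.fin = false  [terminal]
9. n2.pre = 0  [A.lim * -2 + 48]
10. n6.val = 26  [terminal]
11. n7.env = "uu"  [terminal]
12. n1.cnt = "rz"  ["rz"]
13. n8.pre = 12  [S.lab * -1 + 18]
14. n9.off = 12  [B₀.pre]
15. n9.lim = 15  [B₀.pre + 3]
16. n10.val = 20  [terminal]
17. n11.fin = false  [terminal]
18. n9.pre = 11  [(if e.fin then c.val else A.lim) - 4]
19. n12.pre = 8  [B₀.pre * -1 + 20]
20. n13.env = "yp"  [terminal]
21. n14.env = "ku"  [terminal]
22. n15.val = 24  [terminal]
23. n12.cnt = "kuu"  [b₁.env ++ "u"]
24. n8.cnt = "ukuu"  ["u" ++ B₁.cnt]
25. n0.key = "vk"  ["vk"]
26. n0.off = false  [S.lab > 6]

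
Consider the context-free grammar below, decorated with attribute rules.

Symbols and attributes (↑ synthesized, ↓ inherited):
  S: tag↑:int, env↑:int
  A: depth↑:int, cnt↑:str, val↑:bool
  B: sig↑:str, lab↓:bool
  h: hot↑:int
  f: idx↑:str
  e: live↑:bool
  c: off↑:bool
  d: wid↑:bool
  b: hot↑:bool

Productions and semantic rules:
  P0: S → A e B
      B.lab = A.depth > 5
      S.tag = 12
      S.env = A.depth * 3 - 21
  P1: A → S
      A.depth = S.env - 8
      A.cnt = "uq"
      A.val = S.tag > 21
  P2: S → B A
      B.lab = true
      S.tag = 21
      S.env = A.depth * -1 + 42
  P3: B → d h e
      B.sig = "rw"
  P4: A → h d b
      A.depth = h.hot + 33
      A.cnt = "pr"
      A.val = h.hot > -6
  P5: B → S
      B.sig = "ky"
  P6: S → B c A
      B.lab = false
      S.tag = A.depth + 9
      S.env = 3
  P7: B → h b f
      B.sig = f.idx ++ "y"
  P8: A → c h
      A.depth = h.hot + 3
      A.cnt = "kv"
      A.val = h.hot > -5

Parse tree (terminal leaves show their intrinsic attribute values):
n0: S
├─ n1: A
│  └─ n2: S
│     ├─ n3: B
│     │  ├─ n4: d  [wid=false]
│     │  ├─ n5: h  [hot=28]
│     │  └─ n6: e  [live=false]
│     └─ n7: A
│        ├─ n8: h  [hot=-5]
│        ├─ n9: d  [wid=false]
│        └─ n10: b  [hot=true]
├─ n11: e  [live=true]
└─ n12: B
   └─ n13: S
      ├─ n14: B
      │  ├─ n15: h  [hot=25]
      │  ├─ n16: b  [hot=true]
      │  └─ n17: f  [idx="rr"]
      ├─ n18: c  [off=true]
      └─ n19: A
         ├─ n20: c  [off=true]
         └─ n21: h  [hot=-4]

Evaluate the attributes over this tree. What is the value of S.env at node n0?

1. n3.lab = true  [true]
2. n4.wid = false  [terminal]
3. n5.hot = 28  [terminal]
4. n6.live = false  [terminal]
5. n3.sig = "rw"  ["rw"]
6. n8.hot = -5  [terminal]
7. n9.wid = false  [terminal]
8. n10.hot = true  [terminal]
9. n7.depth = 28  [h.hot + 33]
10. n7.cnt = "pr"  ["pr"]
11. n7.val = true  [h.hot > -6]
12. n2.tag = 21  [21]
13. n2.env = 14  [A.depth * -1 + 42]
14. n1.depth = 6  [S.env - 8]
15. n1.cnt = "uq"  ["uq"]
16. n1.val = false  [S.tag > 21]
17. n11.live = true  [terminal]
18. n12.lab = true  [A.depth > 5]
19. n14.lab = false  [false]
20. n15.hot = 25  [terminal]
21. n16.hot = true  [terminal]
22. n17.idx = "rr"  [terminal]
23. n14.sig = "rry"  [f.idx ++ "y"]
24. n18.off = true  [terminal]
25. n20.off = true  [terminal]
26. n21.hot = -4  [terminal]
27. n19.depth = -1  [h.hot + 3]
28. n19.cnt = "kv"  ["kv"]
29. n19.val = true  [h.hot > -5]
30. n13.tag = 8  [A.depth + 9]
31. n13.env = 3  [3]
32. n12.sig = "ky"  ["ky"]
33. n0.tag = 12  [12]
34. n0.env = -3  [A.depth * 3 - 21]

-3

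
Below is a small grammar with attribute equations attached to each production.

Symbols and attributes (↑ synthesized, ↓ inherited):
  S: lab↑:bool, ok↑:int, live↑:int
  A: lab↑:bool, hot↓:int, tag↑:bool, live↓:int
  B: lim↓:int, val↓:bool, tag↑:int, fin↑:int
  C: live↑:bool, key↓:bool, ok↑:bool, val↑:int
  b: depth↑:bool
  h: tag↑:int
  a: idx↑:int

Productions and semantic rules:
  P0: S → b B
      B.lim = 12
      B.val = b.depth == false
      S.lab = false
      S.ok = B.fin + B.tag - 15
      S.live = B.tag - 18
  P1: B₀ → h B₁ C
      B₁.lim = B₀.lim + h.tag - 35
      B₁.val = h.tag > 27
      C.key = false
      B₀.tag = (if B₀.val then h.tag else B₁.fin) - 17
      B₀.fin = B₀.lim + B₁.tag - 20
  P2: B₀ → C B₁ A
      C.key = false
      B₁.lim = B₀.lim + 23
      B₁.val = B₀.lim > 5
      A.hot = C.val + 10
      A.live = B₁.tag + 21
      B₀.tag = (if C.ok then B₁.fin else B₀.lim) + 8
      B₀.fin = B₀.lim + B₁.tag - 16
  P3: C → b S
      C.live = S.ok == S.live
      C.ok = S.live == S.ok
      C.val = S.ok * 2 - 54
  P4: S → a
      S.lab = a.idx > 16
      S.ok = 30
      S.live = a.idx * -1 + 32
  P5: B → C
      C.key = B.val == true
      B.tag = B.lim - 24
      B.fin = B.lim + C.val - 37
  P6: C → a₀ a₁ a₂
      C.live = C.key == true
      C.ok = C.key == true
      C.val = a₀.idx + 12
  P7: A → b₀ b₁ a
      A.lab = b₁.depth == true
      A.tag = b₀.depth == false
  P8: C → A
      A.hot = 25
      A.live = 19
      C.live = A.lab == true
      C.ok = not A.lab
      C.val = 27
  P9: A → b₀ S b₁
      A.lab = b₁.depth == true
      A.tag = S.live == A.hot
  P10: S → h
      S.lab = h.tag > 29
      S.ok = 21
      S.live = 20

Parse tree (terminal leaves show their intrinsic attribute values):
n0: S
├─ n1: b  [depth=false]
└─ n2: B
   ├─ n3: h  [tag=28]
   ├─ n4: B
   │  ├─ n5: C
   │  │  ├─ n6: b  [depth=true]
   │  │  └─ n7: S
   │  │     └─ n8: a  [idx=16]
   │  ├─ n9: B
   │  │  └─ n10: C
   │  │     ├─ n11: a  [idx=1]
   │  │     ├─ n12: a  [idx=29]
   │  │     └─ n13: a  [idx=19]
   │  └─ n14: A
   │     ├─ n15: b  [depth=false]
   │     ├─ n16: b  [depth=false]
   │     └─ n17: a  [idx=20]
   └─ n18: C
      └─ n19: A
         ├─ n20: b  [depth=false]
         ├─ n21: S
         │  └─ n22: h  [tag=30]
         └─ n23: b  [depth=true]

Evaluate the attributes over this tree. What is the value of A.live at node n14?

25

1. n1.depth = false  [terminal]
2. n2.lim = 12  [12]
3. n2.val = true  [b.depth == false]
4. n3.tag = 28  [terminal]
5. n4.lim = 5  [B₀.lim + h.tag - 35]
6. n4.val = true  [h.tag > 27]
7. n5.key = false  [false]
8. n6.depth = true  [terminal]
9. n8.idx = 16  [terminal]
10. n7.lab = false  [a.idx > 16]
11. n7.ok = 30  [30]
12. n7.live = 16  [a.idx * -1 + 32]
13. n5.live = false  [S.ok == S.live]
14. n5.ok = false  [S.live == S.ok]
15. n5.val = 6  [S.ok * 2 - 54]
16. n9.lim = 28  [B₀.lim + 23]
17. n9.val = false  [B₀.lim > 5]
18. n10.key = false  [B.val == true]
19. n11.idx = 1  [terminal]
20. n12.idx = 29  [terminal]
21. n13.idx = 19  [terminal]
22. n10.live = false  [C.key == true]
23. n10.ok = false  [C.key == true]
24. n10.val = 13  [a₀.idx + 12]
25. n9.tag = 4  [B.lim - 24]
26. n9.fin = 4  [B.lim + C.val - 37]
27. n14.hot = 16  [C.val + 10]
28. n14.live = 25  [B₁.tag + 21]
29. n15.depth = false  [terminal]
30. n16.depth = false  [terminal]
31. n17.idx = 20  [terminal]
32. n14.lab = false  [b₁.depth == true]
33. n14.tag = true  [b₀.depth == false]
34. n4.tag = 13  [(if C.ok then B₁.fin else B₀.lim) + 8]
35. n4.fin = -7  [B₀.lim + B₁.tag - 16]
36. n18.key = false  [false]
37. n19.hot = 25  [25]
38. n19.live = 19  [19]
39. n20.depth = false  [terminal]
40. n22.tag = 30  [terminal]
41. n21.lab = true  [h.tag > 29]
42. n21.ok = 21  [21]
43. n21.live = 20  [20]
44. n23.depth = true  [terminal]
45. n19.lab = true  [b₁.depth == true]
46. n19.tag = false  [S.live == A.hot]
47. n18.live = true  [A.lab == true]
48. n18.ok = false  [not A.lab]
49. n18.val = 27  [27]
50. n2.tag = 11  [(if B₀.val then h.tag else B₁.fin) - 17]
51. n2.fin = 5  [B₀.lim + B₁.tag - 20]
52. n0.lab = false  [false]
53. n0.ok = 1  [B.fin + B.tag - 15]
54. n0.live = -7  [B.tag - 18]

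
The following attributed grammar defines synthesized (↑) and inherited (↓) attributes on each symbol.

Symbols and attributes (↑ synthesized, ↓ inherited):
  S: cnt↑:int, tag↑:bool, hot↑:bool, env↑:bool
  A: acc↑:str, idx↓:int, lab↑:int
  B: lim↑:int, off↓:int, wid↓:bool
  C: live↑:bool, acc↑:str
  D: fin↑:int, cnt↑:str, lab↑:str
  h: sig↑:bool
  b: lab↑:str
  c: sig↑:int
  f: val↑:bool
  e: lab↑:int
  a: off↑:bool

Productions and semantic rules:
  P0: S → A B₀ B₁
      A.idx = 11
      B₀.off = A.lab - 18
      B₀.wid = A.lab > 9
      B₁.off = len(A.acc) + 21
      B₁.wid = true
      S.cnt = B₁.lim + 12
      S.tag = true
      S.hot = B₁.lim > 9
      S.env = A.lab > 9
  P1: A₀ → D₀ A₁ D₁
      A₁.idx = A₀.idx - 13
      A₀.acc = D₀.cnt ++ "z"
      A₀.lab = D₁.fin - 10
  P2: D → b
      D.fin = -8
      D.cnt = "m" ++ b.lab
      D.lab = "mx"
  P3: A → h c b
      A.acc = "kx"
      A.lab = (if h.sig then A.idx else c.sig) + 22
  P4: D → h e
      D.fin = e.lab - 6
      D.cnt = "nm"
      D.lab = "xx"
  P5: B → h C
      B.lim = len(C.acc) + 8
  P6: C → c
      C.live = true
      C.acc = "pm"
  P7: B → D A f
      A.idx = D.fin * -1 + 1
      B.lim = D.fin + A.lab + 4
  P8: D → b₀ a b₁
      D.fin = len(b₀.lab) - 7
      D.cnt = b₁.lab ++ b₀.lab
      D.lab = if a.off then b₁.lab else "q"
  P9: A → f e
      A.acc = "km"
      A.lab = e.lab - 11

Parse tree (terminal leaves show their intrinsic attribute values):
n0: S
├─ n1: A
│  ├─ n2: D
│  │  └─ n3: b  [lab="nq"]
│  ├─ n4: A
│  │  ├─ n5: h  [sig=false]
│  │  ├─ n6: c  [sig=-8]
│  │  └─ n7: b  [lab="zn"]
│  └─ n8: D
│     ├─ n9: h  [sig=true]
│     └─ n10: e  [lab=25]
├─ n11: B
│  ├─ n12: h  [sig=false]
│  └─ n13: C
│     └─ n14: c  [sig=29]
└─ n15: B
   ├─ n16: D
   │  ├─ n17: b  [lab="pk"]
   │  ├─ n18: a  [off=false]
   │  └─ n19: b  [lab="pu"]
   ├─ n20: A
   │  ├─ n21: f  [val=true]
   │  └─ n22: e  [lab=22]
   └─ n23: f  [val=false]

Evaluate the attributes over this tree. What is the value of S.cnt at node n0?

1. n1.idx = 11  [11]
2. n3.lab = "nq"  [terminal]
3. n2.fin = -8  [-8]
4. n2.cnt = "mnq"  ["m" ++ b.lab]
5. n2.lab = "mx"  ["mx"]
6. n4.idx = -2  [A₀.idx - 13]
7. n5.sig = false  [terminal]
8. n6.sig = -8  [terminal]
9. n7.lab = "zn"  [terminal]
10. n4.acc = "kx"  ["kx"]
11. n4.lab = 14  [(if h.sig then A.idx else c.sig) + 22]
12. n9.sig = true  [terminal]
13. n10.lab = 25  [terminal]
14. n8.fin = 19  [e.lab - 6]
15. n8.cnt = "nm"  ["nm"]
16. n8.lab = "xx"  ["xx"]
17. n1.acc = "mnqz"  [D₀.cnt ++ "z"]
18. n1.lab = 9  [D₁.fin - 10]
19. n11.off = -9  [A.lab - 18]
20. n11.wid = false  [A.lab > 9]
21. n12.sig = false  [terminal]
22. n14.sig = 29  [terminal]
23. n13.live = true  [true]
24. n13.acc = "pm"  ["pm"]
25. n11.lim = 10  [len(C.acc) + 8]
26. n15.off = 25  [len(A.acc) + 21]
27. n15.wid = true  [true]
28. n17.lab = "pk"  [terminal]
29. n18.off = false  [terminal]
30. n19.lab = "pu"  [terminal]
31. n16.fin = -5  [len(b₀.lab) - 7]
32. n16.cnt = "pupk"  [b₁.lab ++ b₀.lab]
33. n16.lab = "q"  [if a.off then b₁.lab else "q"]
34. n20.idx = 6  [D.fin * -1 + 1]
35. n21.val = true  [terminal]
36. n22.lab = 22  [terminal]
37. n20.acc = "km"  ["km"]
38. n20.lab = 11  [e.lab - 11]
39. n23.val = false  [terminal]
40. n15.lim = 10  [D.fin + A.lab + 4]
41. n0.cnt = 22  [B₁.lim + 12]
42. n0.tag = true  [true]
43. n0.hot = true  [B₁.lim > 9]
44. n0.env = false  [A.lab > 9]

22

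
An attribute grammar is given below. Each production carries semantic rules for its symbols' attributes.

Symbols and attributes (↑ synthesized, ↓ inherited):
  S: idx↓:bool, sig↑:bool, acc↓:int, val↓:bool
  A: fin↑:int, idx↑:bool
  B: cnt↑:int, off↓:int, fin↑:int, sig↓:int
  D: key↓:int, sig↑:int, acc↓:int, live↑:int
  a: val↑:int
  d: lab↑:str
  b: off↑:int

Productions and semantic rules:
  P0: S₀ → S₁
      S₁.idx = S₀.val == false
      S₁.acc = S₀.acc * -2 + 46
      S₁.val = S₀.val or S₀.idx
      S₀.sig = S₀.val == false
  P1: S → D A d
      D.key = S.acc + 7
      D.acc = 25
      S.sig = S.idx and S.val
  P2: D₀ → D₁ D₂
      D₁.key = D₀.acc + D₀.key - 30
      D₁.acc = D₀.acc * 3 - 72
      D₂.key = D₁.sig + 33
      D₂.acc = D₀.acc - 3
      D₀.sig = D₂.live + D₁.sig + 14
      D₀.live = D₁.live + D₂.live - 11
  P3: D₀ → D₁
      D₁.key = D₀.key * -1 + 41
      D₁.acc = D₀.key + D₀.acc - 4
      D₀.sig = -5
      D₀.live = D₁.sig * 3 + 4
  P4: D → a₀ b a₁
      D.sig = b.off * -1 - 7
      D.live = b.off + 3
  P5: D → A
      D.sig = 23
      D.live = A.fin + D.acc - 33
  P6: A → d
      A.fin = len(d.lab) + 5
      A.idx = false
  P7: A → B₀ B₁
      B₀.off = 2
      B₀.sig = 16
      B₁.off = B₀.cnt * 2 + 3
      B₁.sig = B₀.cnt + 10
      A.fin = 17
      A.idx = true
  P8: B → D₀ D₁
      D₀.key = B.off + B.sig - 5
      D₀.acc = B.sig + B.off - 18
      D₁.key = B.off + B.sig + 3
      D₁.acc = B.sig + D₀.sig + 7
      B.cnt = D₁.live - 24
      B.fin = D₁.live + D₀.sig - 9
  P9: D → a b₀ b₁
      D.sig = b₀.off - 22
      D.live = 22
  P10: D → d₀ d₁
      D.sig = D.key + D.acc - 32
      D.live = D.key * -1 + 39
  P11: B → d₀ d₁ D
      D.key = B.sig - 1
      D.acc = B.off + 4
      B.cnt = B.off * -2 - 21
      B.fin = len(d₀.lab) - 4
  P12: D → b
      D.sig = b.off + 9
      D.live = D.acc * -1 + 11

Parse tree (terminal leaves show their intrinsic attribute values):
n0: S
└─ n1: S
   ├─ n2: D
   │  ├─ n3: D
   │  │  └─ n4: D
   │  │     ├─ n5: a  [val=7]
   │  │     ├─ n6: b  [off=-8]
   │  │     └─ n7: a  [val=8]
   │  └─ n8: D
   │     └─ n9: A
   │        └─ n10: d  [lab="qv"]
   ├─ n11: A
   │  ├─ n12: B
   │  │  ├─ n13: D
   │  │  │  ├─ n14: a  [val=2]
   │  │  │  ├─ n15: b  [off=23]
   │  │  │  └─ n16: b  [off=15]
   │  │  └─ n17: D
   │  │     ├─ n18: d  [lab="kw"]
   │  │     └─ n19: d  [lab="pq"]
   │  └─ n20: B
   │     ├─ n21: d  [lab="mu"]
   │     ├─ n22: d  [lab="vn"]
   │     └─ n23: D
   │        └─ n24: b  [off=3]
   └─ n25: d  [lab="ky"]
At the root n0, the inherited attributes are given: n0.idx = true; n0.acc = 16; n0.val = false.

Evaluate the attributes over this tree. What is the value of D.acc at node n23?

-5

1. n0.idx = true  [given at root]
2. n0.acc = 16  [given at root]
3. n0.val = false  [given at root]
4. n1.idx = true  [S₀.val == false]
5. n1.acc = 14  [S₀.acc * -2 + 46]
6. n1.val = true  [S₀.val or S₀.idx]
7. n2.key = 21  [S.acc + 7]
8. n2.acc = 25  [25]
9. n3.key = 16  [D₀.acc + D₀.key - 30]
10. n3.acc = 3  [D₀.acc * 3 - 72]
11. n4.key = 25  [D₀.key * -1 + 41]
12. n4.acc = 15  [D₀.key + D₀.acc - 4]
13. n5.val = 7  [terminal]
14. n6.off = -8  [terminal]
15. n7.val = 8  [terminal]
16. n4.sig = 1  [b.off * -1 - 7]
17. n4.live = -5  [b.off + 3]
18. n3.sig = -5  [-5]
19. n3.live = 7  [D₁.sig * 3 + 4]
20. n8.key = 28  [D₁.sig + 33]
21. n8.acc = 22  [D₀.acc - 3]
22. n10.lab = "qv"  [terminal]
23. n9.fin = 7  [len(d.lab) + 5]
24. n9.idx = false  [false]
25. n8.sig = 23  [23]
26. n8.live = -4  [A.fin + D.acc - 33]
27. n2.sig = 5  [D₂.live + D₁.sig + 14]
28. n2.live = -8  [D₁.live + D₂.live - 11]
29. n12.off = 2  [2]
30. n12.sig = 16  [16]
31. n13.key = 13  [B.off + B.sig - 5]
32. n13.acc = 0  [B.sig + B.off - 18]
33. n14.val = 2  [terminal]
34. n15.off = 23  [terminal]
35. n16.off = 15  [terminal]
36. n13.sig = 1  [b₀.off - 22]
37. n13.live = 22  [22]
38. n17.key = 21  [B.off + B.sig + 3]
39. n17.acc = 24  [B.sig + D₀.sig + 7]
40. n18.lab = "kw"  [terminal]
41. n19.lab = "pq"  [terminal]
42. n17.sig = 13  [D.key + D.acc - 32]
43. n17.live = 18  [D.key * -1 + 39]
44. n12.cnt = -6  [D₁.live - 24]
45. n12.fin = 10  [D₁.live + D₀.sig - 9]
46. n20.off = -9  [B₀.cnt * 2 + 3]
47. n20.sig = 4  [B₀.cnt + 10]
48. n21.lab = "mu"  [terminal]
49. n22.lab = "vn"  [terminal]
50. n23.key = 3  [B.sig - 1]
51. n23.acc = -5  [B.off + 4]
52. n24.off = 3  [terminal]
53. n23.sig = 12  [b.off + 9]
54. n23.live = 16  [D.acc * -1 + 11]
55. n20.cnt = -3  [B.off * -2 - 21]
56. n20.fin = -2  [len(d₀.lab) - 4]
57. n11.fin = 17  [17]
58. n11.idx = true  [true]
59. n25.lab = "ky"  [terminal]
60. n1.sig = true  [S.idx and S.val]
61. n0.sig = true  [S₀.val == false]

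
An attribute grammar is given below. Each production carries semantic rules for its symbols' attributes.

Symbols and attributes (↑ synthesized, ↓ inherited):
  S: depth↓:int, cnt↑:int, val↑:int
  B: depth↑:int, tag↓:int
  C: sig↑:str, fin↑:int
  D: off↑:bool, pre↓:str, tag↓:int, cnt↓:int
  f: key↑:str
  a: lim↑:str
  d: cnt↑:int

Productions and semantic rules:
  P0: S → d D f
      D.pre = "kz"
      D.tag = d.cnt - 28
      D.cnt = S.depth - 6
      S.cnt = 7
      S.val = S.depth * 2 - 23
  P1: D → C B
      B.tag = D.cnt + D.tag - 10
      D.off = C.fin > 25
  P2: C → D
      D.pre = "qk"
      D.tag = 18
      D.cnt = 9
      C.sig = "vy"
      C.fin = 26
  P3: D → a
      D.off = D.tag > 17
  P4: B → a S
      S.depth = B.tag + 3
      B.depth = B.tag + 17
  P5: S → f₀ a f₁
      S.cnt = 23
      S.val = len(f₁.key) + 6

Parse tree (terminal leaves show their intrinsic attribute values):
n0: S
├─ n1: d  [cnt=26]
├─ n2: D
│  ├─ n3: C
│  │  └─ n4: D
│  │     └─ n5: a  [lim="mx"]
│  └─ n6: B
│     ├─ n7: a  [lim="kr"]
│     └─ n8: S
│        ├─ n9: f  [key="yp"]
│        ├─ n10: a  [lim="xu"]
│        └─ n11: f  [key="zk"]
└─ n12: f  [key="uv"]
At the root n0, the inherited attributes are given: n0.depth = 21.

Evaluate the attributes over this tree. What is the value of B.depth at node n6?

1. n0.depth = 21  [given at root]
2. n1.cnt = 26  [terminal]
3. n2.pre = "kz"  ["kz"]
4. n2.tag = -2  [d.cnt - 28]
5. n2.cnt = 15  [S.depth - 6]
6. n4.pre = "qk"  ["qk"]
7. n4.tag = 18  [18]
8. n4.cnt = 9  [9]
9. n5.lim = "mx"  [terminal]
10. n4.off = true  [D.tag > 17]
11. n3.sig = "vy"  ["vy"]
12. n3.fin = 26  [26]
13. n6.tag = 3  [D.cnt + D.tag - 10]
14. n7.lim = "kr"  [terminal]
15. n8.depth = 6  [B.tag + 3]
16. n9.key = "yp"  [terminal]
17. n10.lim = "xu"  [terminal]
18. n11.key = "zk"  [terminal]
19. n8.cnt = 23  [23]
20. n8.val = 8  [len(f₁.key) + 6]
21. n6.depth = 20  [B.tag + 17]
22. n2.off = true  [C.fin > 25]
23. n12.key = "uv"  [terminal]
24. n0.cnt = 7  [7]
25. n0.val = 19  [S.depth * 2 - 23]

20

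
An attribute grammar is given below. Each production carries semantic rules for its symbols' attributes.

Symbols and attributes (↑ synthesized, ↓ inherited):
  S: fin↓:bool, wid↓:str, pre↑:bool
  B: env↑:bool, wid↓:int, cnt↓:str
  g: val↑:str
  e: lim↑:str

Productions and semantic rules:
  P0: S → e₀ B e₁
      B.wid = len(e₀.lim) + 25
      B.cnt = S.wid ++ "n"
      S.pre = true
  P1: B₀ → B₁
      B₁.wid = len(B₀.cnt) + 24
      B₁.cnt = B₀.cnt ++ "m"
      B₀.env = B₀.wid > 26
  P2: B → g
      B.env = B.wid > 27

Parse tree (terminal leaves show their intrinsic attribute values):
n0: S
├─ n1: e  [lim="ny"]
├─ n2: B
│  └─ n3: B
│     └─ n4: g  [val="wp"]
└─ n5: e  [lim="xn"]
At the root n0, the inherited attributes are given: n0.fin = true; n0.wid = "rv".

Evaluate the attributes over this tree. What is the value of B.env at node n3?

1. n0.fin = true  [given at root]
2. n0.wid = "rv"  [given at root]
3. n1.lim = "ny"  [terminal]
4. n2.wid = 27  [len(e₀.lim) + 25]
5. n2.cnt = "rvn"  [S.wid ++ "n"]
6. n3.wid = 27  [len(B₀.cnt) + 24]
7. n3.cnt = "rvnm"  [B₀.cnt ++ "m"]
8. n4.val = "wp"  [terminal]
9. n3.env = false  [B.wid > 27]
10. n2.env = true  [B₀.wid > 26]
11. n5.lim = "xn"  [terminal]
12. n0.pre = true  [true]

false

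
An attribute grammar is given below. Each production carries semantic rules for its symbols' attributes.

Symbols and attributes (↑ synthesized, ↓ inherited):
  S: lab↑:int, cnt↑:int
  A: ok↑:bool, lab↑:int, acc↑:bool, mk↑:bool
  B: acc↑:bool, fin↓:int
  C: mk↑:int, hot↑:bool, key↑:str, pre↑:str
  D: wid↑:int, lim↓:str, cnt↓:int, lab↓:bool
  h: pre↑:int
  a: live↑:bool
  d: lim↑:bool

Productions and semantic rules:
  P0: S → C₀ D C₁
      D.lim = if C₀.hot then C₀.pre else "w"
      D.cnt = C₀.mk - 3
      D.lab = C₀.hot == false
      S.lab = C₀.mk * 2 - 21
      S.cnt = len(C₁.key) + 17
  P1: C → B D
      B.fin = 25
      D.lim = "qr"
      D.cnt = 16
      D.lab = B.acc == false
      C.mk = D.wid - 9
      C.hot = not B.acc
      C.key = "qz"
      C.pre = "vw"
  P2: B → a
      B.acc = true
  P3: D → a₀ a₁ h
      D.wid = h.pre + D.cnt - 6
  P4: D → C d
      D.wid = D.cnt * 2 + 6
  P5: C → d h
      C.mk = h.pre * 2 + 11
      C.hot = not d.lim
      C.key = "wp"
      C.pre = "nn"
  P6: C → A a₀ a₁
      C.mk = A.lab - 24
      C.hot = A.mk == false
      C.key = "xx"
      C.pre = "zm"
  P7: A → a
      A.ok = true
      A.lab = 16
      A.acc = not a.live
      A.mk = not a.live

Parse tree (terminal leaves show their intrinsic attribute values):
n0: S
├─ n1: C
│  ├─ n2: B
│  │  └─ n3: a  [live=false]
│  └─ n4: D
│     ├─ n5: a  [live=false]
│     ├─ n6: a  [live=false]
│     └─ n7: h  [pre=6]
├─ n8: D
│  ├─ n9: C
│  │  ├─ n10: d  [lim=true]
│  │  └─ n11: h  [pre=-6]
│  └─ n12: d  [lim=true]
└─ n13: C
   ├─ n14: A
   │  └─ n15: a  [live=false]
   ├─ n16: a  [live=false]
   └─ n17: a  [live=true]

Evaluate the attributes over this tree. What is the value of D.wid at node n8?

14

1. n2.fin = 25  [25]
2. n3.live = false  [terminal]
3. n2.acc = true  [true]
4. n4.lim = "qr"  ["qr"]
5. n4.cnt = 16  [16]
6. n4.lab = false  [B.acc == false]
7. n5.live = false  [terminal]
8. n6.live = false  [terminal]
9. n7.pre = 6  [terminal]
10. n4.wid = 16  [h.pre + D.cnt - 6]
11. n1.mk = 7  [D.wid - 9]
12. n1.hot = false  [not B.acc]
13. n1.key = "qz"  ["qz"]
14. n1.pre = "vw"  ["vw"]
15. n8.lim = "w"  [if C₀.hot then C₀.pre else "w"]
16. n8.cnt = 4  [C₀.mk - 3]
17. n8.lab = true  [C₀.hot == false]
18. n10.lim = true  [terminal]
19. n11.pre = -6  [terminal]
20. n9.mk = -1  [h.pre * 2 + 11]
21. n9.hot = false  [not d.lim]
22. n9.key = "wp"  ["wp"]
23. n9.pre = "nn"  ["nn"]
24. n12.lim = true  [terminal]
25. n8.wid = 14  [D.cnt * 2 + 6]
26. n15.live = false  [terminal]
27. n14.ok = true  [true]
28. n14.lab = 16  [16]
29. n14.acc = true  [not a.live]
30. n14.mk = true  [not a.live]
31. n16.live = false  [terminal]
32. n17.live = true  [terminal]
33. n13.mk = -8  [A.lab - 24]
34. n13.hot = false  [A.mk == false]
35. n13.key = "xx"  ["xx"]
36. n13.pre = "zm"  ["zm"]
37. n0.lab = -7  [C₀.mk * 2 - 21]
38. n0.cnt = 19  [len(C₁.key) + 17]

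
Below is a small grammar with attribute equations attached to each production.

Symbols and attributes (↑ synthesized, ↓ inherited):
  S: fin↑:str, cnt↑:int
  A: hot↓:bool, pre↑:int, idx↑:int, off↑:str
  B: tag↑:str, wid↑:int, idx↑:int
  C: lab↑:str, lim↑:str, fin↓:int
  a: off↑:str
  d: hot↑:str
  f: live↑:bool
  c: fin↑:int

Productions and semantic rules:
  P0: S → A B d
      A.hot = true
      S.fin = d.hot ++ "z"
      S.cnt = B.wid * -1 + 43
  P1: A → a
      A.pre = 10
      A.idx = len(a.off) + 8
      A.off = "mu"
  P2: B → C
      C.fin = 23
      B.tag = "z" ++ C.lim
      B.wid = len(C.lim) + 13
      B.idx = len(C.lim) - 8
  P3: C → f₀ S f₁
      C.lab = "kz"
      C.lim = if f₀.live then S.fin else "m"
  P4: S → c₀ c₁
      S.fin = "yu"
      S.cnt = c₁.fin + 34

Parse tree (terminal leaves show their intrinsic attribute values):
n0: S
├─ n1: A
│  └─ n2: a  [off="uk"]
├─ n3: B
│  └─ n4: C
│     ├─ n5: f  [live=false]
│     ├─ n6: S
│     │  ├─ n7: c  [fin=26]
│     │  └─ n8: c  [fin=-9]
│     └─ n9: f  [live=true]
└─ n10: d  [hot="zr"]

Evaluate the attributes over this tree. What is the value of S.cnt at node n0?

1. n1.hot = true  [true]
2. n2.off = "uk"  [terminal]
3. n1.pre = 10  [10]
4. n1.idx = 10  [len(a.off) + 8]
5. n1.off = "mu"  ["mu"]
6. n4.fin = 23  [23]
7. n5.live = false  [terminal]
8. n7.fin = 26  [terminal]
9. n8.fin = -9  [terminal]
10. n6.fin = "yu"  ["yu"]
11. n6.cnt = 25  [c₁.fin + 34]
12. n9.live = true  [terminal]
13. n4.lab = "kz"  ["kz"]
14. n4.lim = "m"  [if f₀.live then S.fin else "m"]
15. n3.tag = "zm"  ["z" ++ C.lim]
16. n3.wid = 14  [len(C.lim) + 13]
17. n3.idx = -7  [len(C.lim) - 8]
18. n10.hot = "zr"  [terminal]
19. n0.fin = "zrz"  [d.hot ++ "z"]
20. n0.cnt = 29  [B.wid * -1 + 43]

29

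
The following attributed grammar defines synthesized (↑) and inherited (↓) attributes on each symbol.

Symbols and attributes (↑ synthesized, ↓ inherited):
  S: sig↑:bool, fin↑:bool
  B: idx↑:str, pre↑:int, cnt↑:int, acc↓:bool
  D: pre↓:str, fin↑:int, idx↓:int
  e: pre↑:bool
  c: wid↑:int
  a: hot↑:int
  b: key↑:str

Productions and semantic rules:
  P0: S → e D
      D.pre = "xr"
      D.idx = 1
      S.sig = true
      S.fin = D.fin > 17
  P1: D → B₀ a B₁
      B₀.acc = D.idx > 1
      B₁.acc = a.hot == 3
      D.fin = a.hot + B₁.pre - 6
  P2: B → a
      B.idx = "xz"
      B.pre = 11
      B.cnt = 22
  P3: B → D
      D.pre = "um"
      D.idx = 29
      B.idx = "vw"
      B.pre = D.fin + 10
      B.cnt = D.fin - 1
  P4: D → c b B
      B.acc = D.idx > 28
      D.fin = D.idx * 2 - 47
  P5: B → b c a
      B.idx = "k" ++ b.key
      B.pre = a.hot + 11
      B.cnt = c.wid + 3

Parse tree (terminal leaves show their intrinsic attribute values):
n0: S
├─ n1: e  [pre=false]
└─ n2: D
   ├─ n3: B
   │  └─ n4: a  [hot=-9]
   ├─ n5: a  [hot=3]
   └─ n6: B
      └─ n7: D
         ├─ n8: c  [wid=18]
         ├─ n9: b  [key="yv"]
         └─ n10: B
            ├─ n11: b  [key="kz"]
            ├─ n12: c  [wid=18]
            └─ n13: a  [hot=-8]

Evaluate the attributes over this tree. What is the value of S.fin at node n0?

1. n1.pre = false  [terminal]
2. n2.pre = "xr"  ["xr"]
3. n2.idx = 1  [1]
4. n3.acc = false  [D.idx > 1]
5. n4.hot = -9  [terminal]
6. n3.idx = "xz"  ["xz"]
7. n3.pre = 11  [11]
8. n3.cnt = 22  [22]
9. n5.hot = 3  [terminal]
10. n6.acc = true  [a.hot == 3]
11. n7.pre = "um"  ["um"]
12. n7.idx = 29  [29]
13. n8.wid = 18  [terminal]
14. n9.key = "yv"  [terminal]
15. n10.acc = true  [D.idx > 28]
16. n11.key = "kz"  [terminal]
17. n12.wid = 18  [terminal]
18. n13.hot = -8  [terminal]
19. n10.idx = "kkz"  ["k" ++ b.key]
20. n10.pre = 3  [a.hot + 11]
21. n10.cnt = 21  [c.wid + 3]
22. n7.fin = 11  [D.idx * 2 - 47]
23. n6.idx = "vw"  ["vw"]
24. n6.pre = 21  [D.fin + 10]
25. n6.cnt = 10  [D.fin - 1]
26. n2.fin = 18  [a.hot + B₁.pre - 6]
27. n0.sig = true  [true]
28. n0.fin = true  [D.fin > 17]

true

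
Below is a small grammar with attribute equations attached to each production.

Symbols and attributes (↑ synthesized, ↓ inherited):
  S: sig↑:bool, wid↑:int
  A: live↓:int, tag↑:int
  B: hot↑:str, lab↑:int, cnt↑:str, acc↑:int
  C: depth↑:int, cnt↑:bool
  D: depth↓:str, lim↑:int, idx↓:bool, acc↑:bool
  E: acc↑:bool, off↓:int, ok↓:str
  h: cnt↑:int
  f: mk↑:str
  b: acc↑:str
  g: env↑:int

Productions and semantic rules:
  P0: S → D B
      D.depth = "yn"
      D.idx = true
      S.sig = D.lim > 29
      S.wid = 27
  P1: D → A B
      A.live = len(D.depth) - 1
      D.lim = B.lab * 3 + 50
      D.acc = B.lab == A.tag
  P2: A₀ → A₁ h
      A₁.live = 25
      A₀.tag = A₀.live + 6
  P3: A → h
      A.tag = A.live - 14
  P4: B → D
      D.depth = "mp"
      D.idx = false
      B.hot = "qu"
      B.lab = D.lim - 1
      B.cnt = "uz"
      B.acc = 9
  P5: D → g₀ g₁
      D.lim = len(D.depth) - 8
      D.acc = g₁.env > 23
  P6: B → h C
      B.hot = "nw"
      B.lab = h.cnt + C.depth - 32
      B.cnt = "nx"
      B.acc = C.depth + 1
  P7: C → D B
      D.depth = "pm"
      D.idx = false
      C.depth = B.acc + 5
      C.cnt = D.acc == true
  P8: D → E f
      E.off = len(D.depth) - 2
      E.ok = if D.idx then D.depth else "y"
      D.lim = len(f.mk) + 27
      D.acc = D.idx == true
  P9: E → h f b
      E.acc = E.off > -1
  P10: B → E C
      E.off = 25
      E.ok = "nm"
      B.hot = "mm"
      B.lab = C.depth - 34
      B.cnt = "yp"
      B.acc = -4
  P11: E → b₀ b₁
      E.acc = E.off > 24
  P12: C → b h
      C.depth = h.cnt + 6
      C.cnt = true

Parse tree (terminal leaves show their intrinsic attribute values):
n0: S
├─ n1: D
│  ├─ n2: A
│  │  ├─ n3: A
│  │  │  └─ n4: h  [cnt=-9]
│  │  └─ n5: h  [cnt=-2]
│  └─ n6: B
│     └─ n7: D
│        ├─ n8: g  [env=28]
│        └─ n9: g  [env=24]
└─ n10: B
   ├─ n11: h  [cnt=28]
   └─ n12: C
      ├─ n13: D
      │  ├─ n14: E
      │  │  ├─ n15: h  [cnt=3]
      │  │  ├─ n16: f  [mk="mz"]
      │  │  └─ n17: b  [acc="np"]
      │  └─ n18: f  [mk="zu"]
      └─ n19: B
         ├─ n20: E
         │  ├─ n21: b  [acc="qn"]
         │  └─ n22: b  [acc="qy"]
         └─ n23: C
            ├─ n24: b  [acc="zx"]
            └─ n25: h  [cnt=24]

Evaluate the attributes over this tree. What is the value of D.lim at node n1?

1. n1.depth = "yn"  ["yn"]
2. n1.idx = true  [true]
3. n2.live = 1  [len(D.depth) - 1]
4. n3.live = 25  [25]
5. n4.cnt = -9  [terminal]
6. n3.tag = 11  [A.live - 14]
7. n5.cnt = -2  [terminal]
8. n2.tag = 7  [A₀.live + 6]
9. n7.depth = "mp"  ["mp"]
10. n7.idx = false  [false]
11. n8.env = 28  [terminal]
12. n9.env = 24  [terminal]
13. n7.lim = -6  [len(D.depth) - 8]
14. n7.acc = true  [g₁.env > 23]
15. n6.hot = "qu"  ["qu"]
16. n6.lab = -7  [D.lim - 1]
17. n6.cnt = "uz"  ["uz"]
18. n6.acc = 9  [9]
19. n1.lim = 29  [B.lab * 3 + 50]
20. n1.acc = false  [B.lab == A.tag]
21. n11.cnt = 28  [terminal]
22. n13.depth = "pm"  ["pm"]
23. n13.idx = false  [false]
24. n14.off = 0  [len(D.depth) - 2]
25. n14.ok = "y"  [if D.idx then D.depth else "y"]
26. n15.cnt = 3  [terminal]
27. n16.mk = "mz"  [terminal]
28. n17.acc = "np"  [terminal]
29. n14.acc = true  [E.off > -1]
30. n18.mk = "zu"  [terminal]
31. n13.lim = 29  [len(f.mk) + 27]
32. n13.acc = false  [D.idx == true]
33. n20.off = 25  [25]
34. n20.ok = "nm"  ["nm"]
35. n21.acc = "qn"  [terminal]
36. n22.acc = "qy"  [terminal]
37. n20.acc = true  [E.off > 24]
38. n24.acc = "zx"  [terminal]
39. n25.cnt = 24  [terminal]
40. n23.depth = 30  [h.cnt + 6]
41. n23.cnt = true  [true]
42. n19.hot = "mm"  ["mm"]
43. n19.lab = -4  [C.depth - 34]
44. n19.cnt = "yp"  ["yp"]
45. n19.acc = -4  [-4]
46. n12.depth = 1  [B.acc + 5]
47. n12.cnt = false  [D.acc == true]
48. n10.hot = "nw"  ["nw"]
49. n10.lab = -3  [h.cnt + C.depth - 32]
50. n10.cnt = "nx"  ["nx"]
51. n10.acc = 2  [C.depth + 1]
52. n0.sig = false  [D.lim > 29]
53. n0.wid = 27  [27]

29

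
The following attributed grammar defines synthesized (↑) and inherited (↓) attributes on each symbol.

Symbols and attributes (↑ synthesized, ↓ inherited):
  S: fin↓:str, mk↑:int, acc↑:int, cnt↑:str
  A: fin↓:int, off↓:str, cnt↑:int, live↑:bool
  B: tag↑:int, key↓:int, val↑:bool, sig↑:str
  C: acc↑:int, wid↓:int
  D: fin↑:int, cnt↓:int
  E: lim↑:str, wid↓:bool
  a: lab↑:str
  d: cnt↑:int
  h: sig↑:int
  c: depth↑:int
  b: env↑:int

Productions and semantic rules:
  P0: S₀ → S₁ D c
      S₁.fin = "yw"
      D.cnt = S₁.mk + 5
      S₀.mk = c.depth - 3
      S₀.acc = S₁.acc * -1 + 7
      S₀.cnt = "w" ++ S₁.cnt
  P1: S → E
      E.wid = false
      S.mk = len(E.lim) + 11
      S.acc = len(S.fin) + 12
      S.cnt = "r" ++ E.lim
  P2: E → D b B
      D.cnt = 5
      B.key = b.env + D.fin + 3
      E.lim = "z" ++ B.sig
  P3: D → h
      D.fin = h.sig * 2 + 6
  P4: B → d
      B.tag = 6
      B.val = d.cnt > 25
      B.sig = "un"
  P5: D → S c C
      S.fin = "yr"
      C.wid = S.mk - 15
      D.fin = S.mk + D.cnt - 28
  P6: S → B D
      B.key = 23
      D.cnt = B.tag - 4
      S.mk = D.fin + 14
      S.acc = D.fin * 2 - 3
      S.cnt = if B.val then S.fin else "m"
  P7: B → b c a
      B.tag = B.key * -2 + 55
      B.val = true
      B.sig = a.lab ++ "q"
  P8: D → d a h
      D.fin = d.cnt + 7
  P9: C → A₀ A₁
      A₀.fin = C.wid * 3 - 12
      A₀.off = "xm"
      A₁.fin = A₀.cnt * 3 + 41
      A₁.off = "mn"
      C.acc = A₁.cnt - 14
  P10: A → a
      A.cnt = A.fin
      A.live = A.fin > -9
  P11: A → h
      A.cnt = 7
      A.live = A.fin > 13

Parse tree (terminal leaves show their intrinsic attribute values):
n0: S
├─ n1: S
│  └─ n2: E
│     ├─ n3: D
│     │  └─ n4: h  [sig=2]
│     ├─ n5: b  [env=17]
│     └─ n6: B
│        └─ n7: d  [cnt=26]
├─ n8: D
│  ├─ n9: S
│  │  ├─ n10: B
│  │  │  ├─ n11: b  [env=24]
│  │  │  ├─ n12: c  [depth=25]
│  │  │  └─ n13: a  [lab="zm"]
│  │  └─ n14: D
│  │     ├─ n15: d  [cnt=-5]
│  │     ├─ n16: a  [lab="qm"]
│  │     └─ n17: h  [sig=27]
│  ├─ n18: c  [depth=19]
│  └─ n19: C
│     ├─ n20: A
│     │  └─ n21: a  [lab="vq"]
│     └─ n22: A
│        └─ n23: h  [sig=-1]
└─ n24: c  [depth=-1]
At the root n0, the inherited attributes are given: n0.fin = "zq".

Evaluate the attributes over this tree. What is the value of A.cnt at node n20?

-9

1. n0.fin = "zq"  [given at root]
2. n1.fin = "yw"  ["yw"]
3. n2.wid = false  [false]
4. n3.cnt = 5  [5]
5. n4.sig = 2  [terminal]
6. n3.fin = 10  [h.sig * 2 + 6]
7. n5.env = 17  [terminal]
8. n6.key = 30  [b.env + D.fin + 3]
9. n7.cnt = 26  [terminal]
10. n6.tag = 6  [6]
11. n6.val = true  [d.cnt > 25]
12. n6.sig = "un"  ["un"]
13. n2.lim = "zun"  ["z" ++ B.sig]
14. n1.mk = 14  [len(E.lim) + 11]
15. n1.acc = 14  [len(S.fin) + 12]
16. n1.cnt = "rzun"  ["r" ++ E.lim]
17. n8.cnt = 19  [S₁.mk + 5]
18. n9.fin = "yr"  ["yr"]
19. n10.key = 23  [23]
20. n11.env = 24  [terminal]
21. n12.depth = 25  [terminal]
22. n13.lab = "zm"  [terminal]
23. n10.tag = 9  [B.key * -2 + 55]
24. n10.val = true  [true]
25. n10.sig = "zmq"  [a.lab ++ "q"]
26. n14.cnt = 5  [B.tag - 4]
27. n15.cnt = -5  [terminal]
28. n16.lab = "qm"  [terminal]
29. n17.sig = 27  [terminal]
30. n14.fin = 2  [d.cnt + 7]
31. n9.mk = 16  [D.fin + 14]
32. n9.acc = 1  [D.fin * 2 - 3]
33. n9.cnt = "yr"  [if B.val then S.fin else "m"]
34. n18.depth = 19  [terminal]
35. n19.wid = 1  [S.mk - 15]
36. n20.fin = -9  [C.wid * 3 - 12]
37. n20.off = "xm"  ["xm"]
38. n21.lab = "vq"  [terminal]
39. n20.cnt = -9  [A.fin]
40. n20.live = false  [A.fin > -9]
41. n22.fin = 14  [A₀.cnt * 3 + 41]
42. n22.off = "mn"  ["mn"]
43. n23.sig = -1  [terminal]
44. n22.cnt = 7  [7]
45. n22.live = true  [A.fin > 13]
46. n19.acc = -7  [A₁.cnt - 14]
47. n8.fin = 7  [S.mk + D.cnt - 28]
48. n24.depth = -1  [terminal]
49. n0.mk = -4  [c.depth - 3]
50. n0.acc = -7  [S₁.acc * -1 + 7]
51. n0.cnt = "wrzun"  ["w" ++ S₁.cnt]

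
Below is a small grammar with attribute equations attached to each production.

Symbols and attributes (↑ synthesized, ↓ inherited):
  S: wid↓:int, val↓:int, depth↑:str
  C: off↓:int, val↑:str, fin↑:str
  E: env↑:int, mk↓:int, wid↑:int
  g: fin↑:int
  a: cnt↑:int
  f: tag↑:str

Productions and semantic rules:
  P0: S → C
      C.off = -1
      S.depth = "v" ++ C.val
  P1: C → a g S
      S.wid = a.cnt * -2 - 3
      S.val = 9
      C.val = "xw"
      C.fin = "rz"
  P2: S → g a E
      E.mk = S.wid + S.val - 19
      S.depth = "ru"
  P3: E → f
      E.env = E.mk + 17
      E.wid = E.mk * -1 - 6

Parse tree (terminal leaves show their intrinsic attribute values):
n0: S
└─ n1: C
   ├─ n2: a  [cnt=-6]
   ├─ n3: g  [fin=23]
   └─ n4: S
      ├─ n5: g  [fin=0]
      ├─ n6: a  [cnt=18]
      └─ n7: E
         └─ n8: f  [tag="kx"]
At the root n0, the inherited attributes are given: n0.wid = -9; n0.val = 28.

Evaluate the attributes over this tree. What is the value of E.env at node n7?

16

1. n0.wid = -9  [given at root]
2. n0.val = 28  [given at root]
3. n1.off = -1  [-1]
4. n2.cnt = -6  [terminal]
5. n3.fin = 23  [terminal]
6. n4.wid = 9  [a.cnt * -2 - 3]
7. n4.val = 9  [9]
8. n5.fin = 0  [terminal]
9. n6.cnt = 18  [terminal]
10. n7.mk = -1  [S.wid + S.val - 19]
11. n8.tag = "kx"  [terminal]
12. n7.env = 16  [E.mk + 17]
13. n7.wid = -5  [E.mk * -1 - 6]
14. n4.depth = "ru"  ["ru"]
15. n1.val = "xw"  ["xw"]
16. n1.fin = "rz"  ["rz"]
17. n0.depth = "vxw"  ["v" ++ C.val]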